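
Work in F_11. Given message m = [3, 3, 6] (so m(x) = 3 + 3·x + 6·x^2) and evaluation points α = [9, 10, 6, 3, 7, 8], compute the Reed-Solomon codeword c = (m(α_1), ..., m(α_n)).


c = [10, 6, 6, 0, 10, 4]

Message polynomial: m(x) = 3 + 3·x + 6·x^2 (mod 11).
For each evaluation point α_i, compute m(α_i) mod 11:
  α_1 = 9: Horner steps 6 → 2 → 10, so m(9) = 10.
  α_2 = 10: Horner steps 6 → 8 → 6, so m(10) = 6.
  α_3 = 6: Horner steps 6 → 6 → 6, so m(6) = 6.
  α_4 = 3: Horner steps 6 → 10 → 0, so m(3) = 0.
  α_5 = 7: Horner steps 6 → 1 → 10, so m(7) = 10.
  α_6 = 8: Horner steps 6 → 7 → 4, so m(8) = 4.
Codeword c = [10, 6, 6, 0, 10, 4] ∈ F_11^6.


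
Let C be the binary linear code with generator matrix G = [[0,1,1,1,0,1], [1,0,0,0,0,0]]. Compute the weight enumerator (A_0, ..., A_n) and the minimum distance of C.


Weight distribution: A_0 = 1, A_1 = 1, A_4 = 1, A_5 = 1. Minimum distance d = 1.

Enumerate all 2^2 = 4 messages m ∈ F_2^2.
For each, compute codeword c = mG in F_2^6, then tally its weight.
  m = 00 → c = 000000, weight = 0.
  m = 10 → c = 011101, weight = 4.
  m = 01 → c = 100000, weight = 1.
  m = 11 → c = 111101, weight = 5.
Tally weights:
  weight 0: 1 codewords.
  weight 1: 1 codewords.
  weight 4: 1 codewords.
  weight 5: 1 codewords.
Minimum distance d = smallest w > 0 with A_w > 0 = 1.
Sanity: Σ A_w = 4 = 2^2 = 4 ✓.


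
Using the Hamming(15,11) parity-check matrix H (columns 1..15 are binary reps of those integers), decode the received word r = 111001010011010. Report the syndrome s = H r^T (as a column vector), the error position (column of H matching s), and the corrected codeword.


s = (0, 1, 1, 1)^T, error position = 7, corrected codeword c = 111001110011010

Compute s = H r^T mod 2 one row at a time:
  s_1 = 1 + 0 + 0 + 1 + 1 + 0 + 1 + 0 = 4 ≡ 0 (mod 2).
  s_2 = 0 + 0 + 1 + 0 + 1 + 0 + 1 + 0 = 3 ≡ 1 (mod 2).
  s_3 = 1 + 1 + 1 + 0 + 0 + 1 + 1 + 0 = 5 ≡ 1 (mod 2).
  s_4 = 1 + 1 + 0 + 0 + 0 + 1 + 0 + 0 = 3 ≡ 1 (mod 2).
s = (0, 1, 1, 1)^T — this equals column 7 of H (binary 0111), so error is at position 7.
Correct: flip bit 7 of r = 111001010011010 to get c = 111001110011010.


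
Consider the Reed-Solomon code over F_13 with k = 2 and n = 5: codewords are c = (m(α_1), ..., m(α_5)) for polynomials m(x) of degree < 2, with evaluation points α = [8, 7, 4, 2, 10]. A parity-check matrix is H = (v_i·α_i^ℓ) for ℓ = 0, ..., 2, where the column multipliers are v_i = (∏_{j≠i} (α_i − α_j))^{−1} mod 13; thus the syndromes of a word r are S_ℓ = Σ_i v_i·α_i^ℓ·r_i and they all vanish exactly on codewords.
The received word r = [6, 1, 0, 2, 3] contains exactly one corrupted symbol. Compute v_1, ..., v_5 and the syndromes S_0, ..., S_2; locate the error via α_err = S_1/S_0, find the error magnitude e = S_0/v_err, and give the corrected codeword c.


S = (12, 9, 10), error at position 3, error magnitude e = 1, c = [6, 1, 12, 2, 3].

Step 1: column multipliers v_i = (∏_{j≠i}(α_i − α_j))^{−1} mod 13.
  i = 1 (α = 8): (8−7)(8−4)(8−2)(8−10) = 1·4·6·(−2) = −48 ≡ 4, so v_1 = 4^{−1} = 10 (mod 13).
  i = 2 (α = 7): (7−8)(7−4)(7−2)(7−10) = (−1)·3·5·(−3) = 45 ≡ 6, so v_2 = 6^{−1} = 11 (mod 13).
  i = 3 (α = 4): (4−8)(4−7)(4−2)(4−10) = (−4)·(−3)·2·(−6) = −144 ≡ 12, so v_3 = 12^{−1} = 12 (mod 13).
  i = 4 (α = 2): (2−8)(2−7)(2−4)(2−10) = (−6)·(−5)·(−2)·(−8) = 480 ≡ 12, so v_4 = 12^{−1} = 12 (mod 13).
  i = 5 (α = 10): (10−8)(10−7)(10−4)(10−2) = 2·3·6·8 = 288 ≡ 2, so v_5 = 2^{−1} = 7 (mod 13).
  v = [10, 11, 12, 12, 7].
Step 2: syndromes of r = [6, 1, 0, 2, 3] (all sums mod 13).
  S_0 = Σ v_i r_i = 10·6 + 11·1 + 12·0 + 12·2 + 7·3 = 116 ≡ 12.
  S_1 = Σ v_i α_i r_i = 10·8·6 + 11·7·1 + 12·4·0 + 12·2·2 + 7·10·3 = 815 ≡ 9.
  α_i^2 mod 13 = [12, 10, 3, 4, 9].
  S_2 = Σ v_i α_i^2 r_i = 10·12·6 + 11·10·1 + 12·3·0 + 12·4·2 + 7·9·3 = 1115 ≡ 10.
  S = (12, 9, 10) ≠ 0, so r is not a codeword (an error is present).
Step 3: locate the error. For a single error e at position i, S_ℓ = v_i·e·α_i^ℓ, so α_err = S_1/S_0.
  S_0^{−1} = 12^{−1} = 12 (mod 13), so α_err = 9·12 = 108 ≡ 4 = α_3. Error position i = 3.
  Consistency check: S_2/S_1 = 10·3 = 30 ≡ 4 = α_err ✓ (single-error assumption holds).
Step 4: error magnitude e = S_0/v_3 = S_0·∏_{j≠3}(α_3 − α_j) = 12·12 = 144 ≡ 1 (mod 13).
Step 5: correct position 3: c_3 = r_3 − e = 0 − 1 ≡ 12 (mod 13). Hence c = [6, 1, 12, 2, 3].
  Check: interpolating c through the α_i gives m(x) = 5 + 5·x (degree < 2) with m(α_i) = c_i for every i, so c is indeed a codeword.


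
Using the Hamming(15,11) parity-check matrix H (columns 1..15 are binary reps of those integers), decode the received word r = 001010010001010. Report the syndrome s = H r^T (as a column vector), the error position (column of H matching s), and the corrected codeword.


s = (1, 1, 0, 0)^T, error position = 12, corrected codeword c = 001010010000010

Compute s = H r^T mod 2 one row at a time:
  s_1 = 1 + 0 + 0 + 0 + 1 + 0 + 1 + 0 = 3 ≡ 1 (mod 2).
  s_2 = 0 + 1 + 0 + 0 + 1 + 0 + 1 + 0 = 3 ≡ 1 (mod 2).
  s_3 = 0 + 1 + 0 + 0 + 0 + 0 + 1 + 0 = 2 ≡ 0 (mod 2).
  s_4 = 0 + 1 + 1 + 0 + 0 + 0 + 0 + 0 = 2 ≡ 0 (mod 2).
s = (1, 1, 0, 0)^T — this equals column 12 of H (binary 1100), so error is at position 12.
Correct: flip bit 12 of r = 001010010001010 to get c = 001010010000010.


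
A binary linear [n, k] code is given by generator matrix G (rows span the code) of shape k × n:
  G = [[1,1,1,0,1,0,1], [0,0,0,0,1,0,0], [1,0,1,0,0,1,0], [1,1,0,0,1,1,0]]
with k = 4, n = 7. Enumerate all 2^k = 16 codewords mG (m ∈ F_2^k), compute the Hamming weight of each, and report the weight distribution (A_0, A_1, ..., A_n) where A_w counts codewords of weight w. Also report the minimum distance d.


Weight distribution: A_0 = 1, A_1 = 1, A_2 = 2, A_3 = 6, A_4 = 5, A_5 = 1. Minimum distance d = 1.

Enumerate all 2^4 = 16 messages m ∈ F_2^4.
For each, compute codeword c = mG in F_2^7, then tally its weight.
  m = 0000 → c = 0000000, weight = 0.
  m = 1000 → c = 1110101, weight = 5.
  m = 0100 → c = 0000100, weight = 1.
  m = 1100 → c = 1110001, weight = 4.
  m = 0010 → c = 1010010, weight = 3.
  m = 1010 → c = 0100111, weight = 4.
  m = 0110 → c = 1010110, weight = 4.
  m = 1110 → c = 0100011, weight = 3.
  m = 0001 → c = 1100110, weight = 4.
  m = 1001 → c = 0010011, weight = 3.
  m = 0101 → c = 1100010, weight = 3.
  m = 1101 → c = 0010111, weight = 4.
  m = 0011 → c = 0110100, weight = 3.
  m = 1011 → c = 1000001, weight = 2.
  m = 0111 → c = 0110000, weight = 2.
  m = 1111 → c = 1000101, weight = 3.
Tally weights:
  weight 0: 1 codewords.
  weight 1: 1 codewords.
  weight 2: 2 codewords.
  weight 3: 6 codewords.
  weight 4: 5 codewords.
  weight 5: 1 codewords.
Minimum distance d = smallest w > 0 with A_w > 0 = 1.
Sanity: Σ A_w = 16 = 2^4 = 16 ✓.


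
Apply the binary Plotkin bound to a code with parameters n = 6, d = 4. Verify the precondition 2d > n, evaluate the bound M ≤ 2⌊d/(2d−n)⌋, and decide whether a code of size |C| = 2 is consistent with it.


Plotkin bound M ≤ 4; given |C| = 2 ≤ bound (satisfied).

Check applicability: 2d = 8, n = 6.
2d − n = 2 > 0, so Plotkin applies.
Compute d/(2d−n) = 4/2 ≈ 2.0000.
⌊d/(2d−n)⌋ = 2.
Plotkin bound: M ≤ 2·2 = 4.
Given |C| = 2, check: satisfied.
This |C| is below the Plotkin bound.


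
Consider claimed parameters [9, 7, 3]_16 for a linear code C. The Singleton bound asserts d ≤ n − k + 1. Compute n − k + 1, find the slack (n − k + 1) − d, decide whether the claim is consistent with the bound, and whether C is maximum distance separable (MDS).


Singleton RHS = n − k + 1 = 3, slack = 0, bound satisfied, MDS.

Singleton bound: d ≤ n − k + 1.
Here n = 9, k = 7, so n − k + 1 = 3.
Given d = 3, check d ≤ 3: YES.
Slack = (n − k + 1) − d = 0.
The code is MDS (slack = 0).
Description: the claimed parameters are [9, 7, 3]_16; such a code would be MDS (meets Singleton bound).


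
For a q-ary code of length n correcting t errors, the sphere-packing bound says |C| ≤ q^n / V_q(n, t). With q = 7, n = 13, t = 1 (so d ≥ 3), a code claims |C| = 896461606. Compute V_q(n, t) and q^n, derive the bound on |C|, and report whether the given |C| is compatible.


V_q(n, t) = 79, q^n = 96889010407, Hamming bound = 1226443169, |C| = 896461606 ≤ bound (satisfied).

Step 1: Compute V_q(n, t) = Σ_{j=0}^1 C(n, j) (q−1)^j.
  j = 0: C(13,0)·(6)^0 = 1·1 = 1.
  j = 1: C(13,1)·(6)^1 = 13·6 = 78.
  V_q(n, t) = 1 + 78 = 79.
Step 2: q^n = 7^13 = 96889010407.
Step 3: Hamming bound ⌊q^n / V_q(n,t)⌋ = ⌊96889010407/79⌋ = 1226443169.
Step 4: Compare |C| = 896461606 to 1226443169: satisfied.
The claimed |C| lies below the Hamming bound.


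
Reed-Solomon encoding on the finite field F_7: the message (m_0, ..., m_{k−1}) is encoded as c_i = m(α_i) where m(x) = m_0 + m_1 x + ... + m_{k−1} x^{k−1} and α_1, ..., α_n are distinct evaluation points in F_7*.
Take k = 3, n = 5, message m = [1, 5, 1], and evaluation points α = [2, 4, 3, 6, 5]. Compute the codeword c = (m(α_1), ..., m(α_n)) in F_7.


c = [1, 2, 4, 4, 2]

Message polynomial: m(x) = 1 + 5·x + 1·x^2 (mod 7).
For each evaluation point α_i, compute m(α_i) mod 7:
  α_1 = 2: Horner steps 1 → 0 → 1, so m(2) = 1.
  α_2 = 4: Horner steps 1 → 2 → 2, so m(4) = 2.
  α_3 = 3: Horner steps 1 → 1 → 4, so m(3) = 4.
  α_4 = 6: Horner steps 1 → 4 → 4, so m(6) = 4.
  α_5 = 5: Horner steps 1 → 3 → 2, so m(5) = 2.
Codeword c = [1, 2, 4, 4, 2] ∈ F_7^5.


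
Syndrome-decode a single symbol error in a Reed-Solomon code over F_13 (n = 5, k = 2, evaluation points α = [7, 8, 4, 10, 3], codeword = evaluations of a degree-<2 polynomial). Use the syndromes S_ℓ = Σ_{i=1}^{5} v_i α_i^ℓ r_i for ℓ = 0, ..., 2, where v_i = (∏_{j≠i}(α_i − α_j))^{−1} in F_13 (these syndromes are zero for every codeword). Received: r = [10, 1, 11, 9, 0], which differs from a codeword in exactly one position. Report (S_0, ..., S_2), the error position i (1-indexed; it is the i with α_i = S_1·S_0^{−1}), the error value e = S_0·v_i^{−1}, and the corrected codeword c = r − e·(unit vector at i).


S = (11, 7, 8), error at position 5, error magnitude e = 6, c = [10, 1, 11, 9, 7].

Step 1: column multipliers v_i = (∏_{j≠i}(α_i − α_j))^{−1} mod 13.
  i = 1 (α = 7): (7−8)(7−4)(7−10)(7−3) = (−1)·3·(−3)·4 = 36 ≡ 10, so v_1 = 10^{−1} = 4 (mod 13).
  i = 2 (α = 8): (8−7)(8−4)(8−10)(8−3) = 1·4·(−2)·5 = −40 ≡ 12, so v_2 = 12^{−1} = 12 (mod 13).
  i = 3 (α = 4): (4−7)(4−8)(4−10)(4−3) = (−3)·(−4)·(−6)·1 = −72 ≡ 6, so v_3 = 6^{−1} = 11 (mod 13).
  i = 4 (α = 10): (10−7)(10−8)(10−4)(10−3) = 3·2·6·7 = 252 ≡ 5, so v_4 = 5^{−1} = 8 (mod 13).
  i = 5 (α = 3): (3−7)(3−8)(3−4)(3−10) = (−4)·(−5)·(−1)·(−7) = 140 ≡ 10, so v_5 = 10^{−1} = 4 (mod 13).
  v = [4, 12, 11, 8, 4].
Step 2: syndromes of r = [10, 1, 11, 9, 0] (all sums mod 13).
  S_0 = Σ v_i r_i = 4·10 + 12·1 + 11·11 + 8·9 + 4·0 = 245 ≡ 11.
  S_1 = Σ v_i α_i r_i = 4·7·10 + 12·8·1 + 11·4·11 + 8·10·9 + 4·3·0 = 1580 ≡ 7.
  α_i^2 mod 13 = [10, 12, 3, 9, 9].
  S_2 = Σ v_i α_i^2 r_i = 4·10·10 + 12·12·1 + 11·3·11 + 8·9·9 + 4·9·0 = 1555 ≡ 8.
  S = (11, 7, 8) ≠ 0, so r is not a codeword (an error is present).
Step 3: locate the error. For a single error e at position i, S_ℓ = v_i·e·α_i^ℓ, so α_err = S_1/S_0.
  S_0^{−1} = 11^{−1} = 6 (mod 13), so α_err = 7·6 = 42 ≡ 3 = α_5. Error position i = 5.
  Consistency check: S_2/S_1 = 8·2 = 16 ≡ 3 = α_err ✓ (single-error assumption holds).
Step 4: error magnitude e = S_0/v_5 = S_0·∏_{j≠5}(α_5 − α_j) = 11·10 = 110 ≡ 6 (mod 13).
Step 5: correct position 5: c_5 = r_5 − e = 0 − 6 ≡ 7 (mod 13). Hence c = [10, 1, 11, 9, 7].
  Check: interpolating c through the α_i gives m(x) = 8 + 4·x (degree < 2) with m(α_i) = c_i for every i, so c is indeed a codeword.


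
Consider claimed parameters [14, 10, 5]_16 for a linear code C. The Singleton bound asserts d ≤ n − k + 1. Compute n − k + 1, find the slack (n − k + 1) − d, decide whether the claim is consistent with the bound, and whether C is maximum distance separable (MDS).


Singleton RHS = n − k + 1 = 5, slack = 0, bound satisfied, MDS.

Singleton bound: d ≤ n − k + 1.
Here n = 14, k = 10, so n − k + 1 = 5.
Given d = 5, check d ≤ 5: YES.
Slack = (n − k + 1) − d = 0.
The code is MDS (slack = 0).
Description: the claimed parameters are [14, 10, 5]_16; such a code would be MDS (meets Singleton bound).


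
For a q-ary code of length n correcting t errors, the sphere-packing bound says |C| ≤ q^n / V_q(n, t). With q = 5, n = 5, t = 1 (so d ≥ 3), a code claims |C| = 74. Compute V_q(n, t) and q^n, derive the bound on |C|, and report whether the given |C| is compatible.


V_q(n, t) = 21, q^n = 3125, Hamming bound = 148, |C| = 74 ≤ bound (satisfied).

Step 1: Compute V_q(n, t) = Σ_{j=0}^1 C(n, j) (q−1)^j.
  j = 0: C(5,0)·(4)^0 = 1·1 = 1.
  j = 1: C(5,1)·(4)^1 = 5·4 = 20.
  V_q(n, t) = 1 + 20 = 21.
Step 2: q^n = 5^5 = 3125.
Step 3: Hamming bound ⌊q^n / V_q(n,t)⌋ = ⌊3125/21⌋ = 148.
Step 4: Compare |C| = 74 to 148: satisfied.
The claimed |C| lies below the Hamming bound.


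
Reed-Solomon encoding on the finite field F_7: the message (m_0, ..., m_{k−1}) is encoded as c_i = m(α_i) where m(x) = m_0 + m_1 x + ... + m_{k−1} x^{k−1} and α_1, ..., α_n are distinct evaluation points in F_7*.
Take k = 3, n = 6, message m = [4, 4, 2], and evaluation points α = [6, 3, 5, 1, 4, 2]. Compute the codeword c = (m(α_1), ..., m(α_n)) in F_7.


c = [2, 6, 4, 3, 3, 6]

Message polynomial: m(x) = 4 + 4·x + 2·x^2 (mod 7).
For each evaluation point α_i, compute m(α_i) mod 7:
  α_1 = 6: Horner steps 2 → 2 → 2, so m(6) = 2.
  α_2 = 3: Horner steps 2 → 3 → 6, so m(3) = 6.
  α_3 = 5: Horner steps 2 → 0 → 4, so m(5) = 4.
  α_4 = 1: Horner steps 2 → 6 → 3, so m(1) = 3.
  α_5 = 4: Horner steps 2 → 5 → 3, so m(4) = 3.
  α_6 = 2: Horner steps 2 → 1 → 6, so m(2) = 6.
Codeword c = [2, 6, 4, 3, 3, 6] ∈ F_7^6.


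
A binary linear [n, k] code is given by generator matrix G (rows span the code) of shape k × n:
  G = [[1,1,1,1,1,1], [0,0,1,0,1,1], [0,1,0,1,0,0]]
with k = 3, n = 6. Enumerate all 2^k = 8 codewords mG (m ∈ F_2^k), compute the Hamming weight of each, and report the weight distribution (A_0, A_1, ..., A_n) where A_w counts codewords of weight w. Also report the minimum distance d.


Weight distribution: A_0 = 1, A_1 = 1, A_2 = 1, A_3 = 2, A_4 = 1, A_5 = 1, A_6 = 1. Minimum distance d = 1.

Enumerate all 2^3 = 8 messages m ∈ F_2^3.
For each, compute codeword c = mG in F_2^6, then tally its weight.
  m = 000 → c = 000000, weight = 0.
  m = 100 → c = 111111, weight = 6.
  m = 010 → c = 001011, weight = 3.
  m = 110 → c = 110100, weight = 3.
  m = 001 → c = 010100, weight = 2.
  m = 101 → c = 101011, weight = 4.
  m = 011 → c = 011111, weight = 5.
  m = 111 → c = 100000, weight = 1.
Tally weights:
  weight 0: 1 codewords.
  weight 1: 1 codewords.
  weight 2: 1 codewords.
  weight 3: 2 codewords.
  weight 4: 1 codewords.
  weight 5: 1 codewords.
  weight 6: 1 codewords.
Minimum distance d = smallest w > 0 with A_w > 0 = 1.
Sanity: Σ A_w = 8 = 2^3 = 8 ✓.


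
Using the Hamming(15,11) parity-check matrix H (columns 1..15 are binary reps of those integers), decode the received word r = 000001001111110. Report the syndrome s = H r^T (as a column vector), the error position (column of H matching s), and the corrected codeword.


s = (0, 0, 0, 1)^T, error position = 1, corrected codeword c = 100001001111110

Compute s = H r^T mod 2 one row at a time:
  s_1 = 0 + 1 + 1 + 1 + 1 + 1 + 1 + 0 = 6 ≡ 0 (mod 2).
  s_2 = 0 + 0 + 1 + 0 + 1 + 1 + 1 + 0 = 4 ≡ 0 (mod 2).
  s_3 = 0 + 0 + 1 + 0 + 1 + 1 + 1 + 0 = 4 ≡ 0 (mod 2).
  s_4 = 0 + 0 + 0 + 0 + 1 + 1 + 1 + 0 = 3 ≡ 1 (mod 2).
s = (0, 0, 0, 1)^T — this equals column 1 of H (binary 0001), so error is at position 1.
Correct: flip bit 1 of r = 000001001111110 to get c = 100001001111110.


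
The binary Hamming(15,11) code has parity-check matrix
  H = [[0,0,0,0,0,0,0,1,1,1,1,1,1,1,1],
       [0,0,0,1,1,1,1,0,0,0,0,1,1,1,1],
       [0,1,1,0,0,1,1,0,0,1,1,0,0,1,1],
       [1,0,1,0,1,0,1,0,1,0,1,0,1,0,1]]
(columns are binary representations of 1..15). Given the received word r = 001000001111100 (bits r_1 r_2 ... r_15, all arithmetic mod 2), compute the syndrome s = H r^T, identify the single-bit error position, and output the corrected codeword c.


s = (1, 0, 1, 0)^T, error position = 10, corrected codeword c = 001000001011100

Compute s = H r^T mod 2 one row at a time:
  s_1 = 0 + 1 + 1 + 1 + 1 + 1 + 0 + 0 = 5 ≡ 1 (mod 2).
  s_2 = 0 + 0 + 0 + 0 + 1 + 1 + 0 + 0 = 2 ≡ 0 (mod 2).
  s_3 = 0 + 1 + 0 + 0 + 1 + 1 + 0 + 0 = 3 ≡ 1 (mod 2).
  s_4 = 0 + 1 + 0 + 0 + 1 + 1 + 1 + 0 = 4 ≡ 0 (mod 2).
s = (1, 0, 1, 0)^T — this equals column 10 of H (binary 1010), so error is at position 10.
Correct: flip bit 10 of r = 001000001111100 to get c = 001000001011100.


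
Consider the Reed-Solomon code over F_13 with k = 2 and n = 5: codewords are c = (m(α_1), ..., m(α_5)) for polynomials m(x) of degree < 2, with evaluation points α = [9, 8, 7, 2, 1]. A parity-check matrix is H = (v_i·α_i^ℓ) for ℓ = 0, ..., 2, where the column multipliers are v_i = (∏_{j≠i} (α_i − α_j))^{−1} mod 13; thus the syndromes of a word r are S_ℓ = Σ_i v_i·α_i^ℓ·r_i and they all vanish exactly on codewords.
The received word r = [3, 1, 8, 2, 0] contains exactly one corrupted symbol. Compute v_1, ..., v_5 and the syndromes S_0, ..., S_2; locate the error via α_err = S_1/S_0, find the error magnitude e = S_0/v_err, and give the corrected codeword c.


S = (6, 3, 8), error at position 3, error magnitude e = 9, c = [3, 1, 12, 2, 0].

Step 1: column multipliers v_i = (∏_{j≠i}(α_i − α_j))^{−1} mod 13.
  i = 1 (α = 9): (9−8)(9−7)(9−2)(9−1) = 1·2·7·8 = 112 ≡ 8, so v_1 = 8^{−1} = 5 (mod 13).
  i = 2 (α = 8): (8−9)(8−7)(8−2)(8−1) = (−1)·1·6·7 = −42 ≡ 10, so v_2 = 10^{−1} = 4 (mod 13).
  i = 3 (α = 7): (7−9)(7−8)(7−2)(7−1) = (−2)·(−1)·5·6 = 60 ≡ 8, so v_3 = 8^{−1} = 5 (mod 13).
  i = 4 (α = 2): (2−9)(2−8)(2−7)(2−1) = (−7)·(−6)·(−5)·1 = −210 ≡ 11, so v_4 = 11^{−1} = 6 (mod 13).
  i = 5 (α = 1): (1−9)(1−8)(1−7)(1−2) = (−8)·(−7)·(−6)·(−1) = 336 ≡ 11, so v_5 = 11^{−1} = 6 (mod 13).
  v = [5, 4, 5, 6, 6].
Step 2: syndromes of r = [3, 1, 8, 2, 0] (all sums mod 13).
  S_0 = Σ v_i r_i = 5·3 + 4·1 + 5·8 + 6·2 + 6·0 = 71 ≡ 6.
  S_1 = Σ v_i α_i r_i = 5·9·3 + 4·8·1 + 5·7·8 + 6·2·2 + 6·1·0 = 471 ≡ 3.
  α_i^2 mod 13 = [3, 12, 10, 4, 1].
  S_2 = Σ v_i α_i^2 r_i = 5·3·3 + 4·12·1 + 5·10·8 + 6·4·2 + 6·1·0 = 541 ≡ 8.
  S = (6, 3, 8) ≠ 0, so r is not a codeword (an error is present).
Step 3: locate the error. For a single error e at position i, S_ℓ = v_i·e·α_i^ℓ, so α_err = S_1/S_0.
  S_0^{−1} = 6^{−1} = 11 (mod 13), so α_err = 3·11 = 33 ≡ 7 = α_3. Error position i = 3.
  Consistency check: S_2/S_1 = 8·9 = 72 ≡ 7 = α_err ✓ (single-error assumption holds).
Step 4: error magnitude e = S_0/v_3 = S_0·∏_{j≠3}(α_3 − α_j) = 6·8 = 48 ≡ 9 (mod 13).
Step 5: correct position 3: c_3 = r_3 − e = 8 − 9 ≡ 12 (mod 13). Hence c = [3, 1, 12, 2, 0].
  Check: interpolating c through the α_i gives m(x) = 11 + 2·x (degree < 2) with m(α_i) = c_i for every i, so c is indeed a codeword.


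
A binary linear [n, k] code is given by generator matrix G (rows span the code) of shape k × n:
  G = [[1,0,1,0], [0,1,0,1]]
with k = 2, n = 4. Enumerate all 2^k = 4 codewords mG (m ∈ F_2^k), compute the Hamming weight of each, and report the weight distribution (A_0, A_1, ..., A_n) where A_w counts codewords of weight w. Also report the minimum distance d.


Weight distribution: A_0 = 1, A_2 = 2, A_4 = 1. Minimum distance d = 2.

Enumerate all 2^2 = 4 messages m ∈ F_2^2.
For each, compute codeword c = mG in F_2^4, then tally its weight.
  m = 00 → c = 0000, weight = 0.
  m = 10 → c = 1010, weight = 2.
  m = 01 → c = 0101, weight = 2.
  m = 11 → c = 1111, weight = 4.
Tally weights:
  weight 0: 1 codewords.
  weight 2: 2 codewords.
  weight 4: 1 codewords.
Minimum distance d = smallest w > 0 with A_w > 0 = 2.
Sanity: Σ A_w = 4 = 2^2 = 4 ✓.


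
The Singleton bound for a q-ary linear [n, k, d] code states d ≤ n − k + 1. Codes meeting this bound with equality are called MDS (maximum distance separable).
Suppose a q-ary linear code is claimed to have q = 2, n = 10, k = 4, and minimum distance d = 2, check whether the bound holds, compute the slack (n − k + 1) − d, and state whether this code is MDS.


Singleton RHS = n − k + 1 = 7, slack = 5, bound satisfied, not MDS.

Singleton bound: d ≤ n − k + 1.
Here n = 10, k = 4, so n − k + 1 = 7.
Given d = 2, check d ≤ 7: YES.
Slack = (n − k + 1) − d = 5.
The code is NOT MDS (slack = 5 > 0).
Description: the claimed parameters are [10, 4, 2]_2; such a code would be non-MDS.


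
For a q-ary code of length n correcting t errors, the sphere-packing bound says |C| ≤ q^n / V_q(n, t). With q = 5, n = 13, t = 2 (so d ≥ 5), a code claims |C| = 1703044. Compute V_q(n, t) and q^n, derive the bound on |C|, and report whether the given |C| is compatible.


V_q(n, t) = 1301, q^n = 1220703125, Hamming bound = 938280, |C| = 1703044 > bound (violated).

Step 1: Compute V_q(n, t) = Σ_{j=0}^2 C(n, j) (q−1)^j.
  j = 0: C(13,0)·(4)^0 = 1·1 = 1.
  j = 1: C(13,1)·(4)^1 = 13·4 = 52.
  j = 2: C(13,2)·(4)^2 = 78·16 = 1248.
  V_q(n, t) = 1 + 52 + 1248 = 1301.
Step 2: q^n = 5^13 = 1220703125.
Step 3: Hamming bound ⌊q^n / V_q(n,t)⌋ = ⌊1220703125/1301⌋ = 938280.
Step 4: Compare |C| = 1703044 to 938280: violated.
The claimed |C| lies above the Hamming bound, so no 5-ary code of length 13 with d ≥ 5 can have 1703044 codewords.


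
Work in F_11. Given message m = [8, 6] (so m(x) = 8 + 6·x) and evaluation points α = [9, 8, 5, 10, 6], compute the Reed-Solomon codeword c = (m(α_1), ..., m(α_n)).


c = [7, 1, 5, 2, 0]

Message polynomial: m(x) = 8 + 6·x (mod 11).
For each evaluation point α_i, compute m(α_i) mod 11:
  α_1 = 9: Horner steps 6 → 7, so m(9) = 7.
  α_2 = 8: Horner steps 6 → 1, so m(8) = 1.
  α_3 = 5: Horner steps 6 → 5, so m(5) = 5.
  α_4 = 10: Horner steps 6 → 2, so m(10) = 2.
  α_5 = 6: Horner steps 6 → 0, so m(6) = 0.
Codeword c = [7, 1, 5, 2, 0] ∈ F_11^5.


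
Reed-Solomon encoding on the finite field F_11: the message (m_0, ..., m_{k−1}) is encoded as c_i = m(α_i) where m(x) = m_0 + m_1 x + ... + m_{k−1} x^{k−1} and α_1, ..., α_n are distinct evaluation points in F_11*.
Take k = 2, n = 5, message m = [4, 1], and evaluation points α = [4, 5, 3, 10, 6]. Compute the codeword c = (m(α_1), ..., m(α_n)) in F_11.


c = [8, 9, 7, 3, 10]

Message polynomial: m(x) = 4 + 1·x (mod 11).
For each evaluation point α_i, compute m(α_i) mod 11:
  α_1 = 4: Horner steps 1 → 8, so m(4) = 8.
  α_2 = 5: Horner steps 1 → 9, so m(5) = 9.
  α_3 = 3: Horner steps 1 → 7, so m(3) = 7.
  α_4 = 10: Horner steps 1 → 3, so m(10) = 3.
  α_5 = 6: Horner steps 1 → 10, so m(6) = 10.
Codeword c = [8, 9, 7, 3, 10] ∈ F_11^5.


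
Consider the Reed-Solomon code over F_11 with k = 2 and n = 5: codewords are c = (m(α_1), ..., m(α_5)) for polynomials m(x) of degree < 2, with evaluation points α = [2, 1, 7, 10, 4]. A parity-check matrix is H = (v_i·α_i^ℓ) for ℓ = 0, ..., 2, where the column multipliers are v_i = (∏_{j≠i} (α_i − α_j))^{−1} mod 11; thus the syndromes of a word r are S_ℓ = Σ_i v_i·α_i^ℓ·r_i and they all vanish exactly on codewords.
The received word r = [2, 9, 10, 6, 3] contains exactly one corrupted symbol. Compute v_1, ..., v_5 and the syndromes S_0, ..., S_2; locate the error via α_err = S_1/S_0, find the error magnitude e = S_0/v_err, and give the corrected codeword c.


S = (3, 3, 3), error at position 2, error magnitude e = 2, c = [2, 7, 10, 6, 3].

Step 1: column multipliers v_i = (∏_{j≠i}(α_i − α_j))^{−1} mod 11.
  i = 1 (α = 2): (2−1)(2−7)(2−10)(2−4) = 1·(−5)·(−8)·(−2) = −80 ≡ 8, so v_1 = 8^{−1} = 7 (mod 11).
  i = 2 (α = 1): (1−2)(1−7)(1−10)(1−4) = (−1)·(−6)·(−9)·(−3) = 162 ≡ 8, so v_2 = 8^{−1} = 7 (mod 11).
  i = 3 (α = 7): (7−2)(7−1)(7−10)(7−4) = 5·6·(−3)·3 = −270 ≡ 5, so v_3 = 5^{−1} = 9 (mod 11).
  i = 4 (α = 10): (10−2)(10−1)(10−7)(10−4) = 8·9·3·6 = 1296 ≡ 9, so v_4 = 9^{−1} = 5 (mod 11).
  i = 5 (α = 4): (4−2)(4−1)(4−7)(4−10) = 2·3·(−3)·(−6) = 108 ≡ 9, so v_5 = 9^{−1} = 5 (mod 11).
  v = [7, 7, 9, 5, 5].
Step 2: syndromes of r = [2, 9, 10, 6, 3] (all sums mod 11).
  S_0 = Σ v_i r_i = 7·2 + 7·9 + 9·10 + 5·6 + 5·3 = 212 ≡ 3.
  S_1 = Σ v_i α_i r_i = 7·2·2 + 7·1·9 + 9·7·10 + 5·10·6 + 5·4·3 = 1081 ≡ 3.
  α_i^2 mod 11 = [4, 1, 5, 1, 5].
  S_2 = Σ v_i α_i^2 r_i = 7·4·2 + 7·1·9 + 9·5·10 + 5·1·6 + 5·5·3 = 674 ≡ 3.
  S = (3, 3, 3) ≠ 0, so r is not a codeword (an error is present).
Step 3: locate the error. For a single error e at position i, S_ℓ = v_i·e·α_i^ℓ, so α_err = S_1/S_0.
  S_0^{−1} = 3^{−1} = 4 (mod 11), so α_err = 3·4 = 12 ≡ 1 = α_2. Error position i = 2.
  Consistency check: S_2/S_1 = 3·4 = 12 ≡ 1 = α_err ✓ (single-error assumption holds).
Step 4: error magnitude e = S_0/v_2 = S_0·∏_{j≠2}(α_2 − α_j) = 3·8 = 24 ≡ 2 (mod 11).
Step 5: correct position 2: c_2 = r_2 − e = 9 − 2 ≡ 7 (mod 11). Hence c = [2, 7, 10, 6, 3].
  Check: interpolating c through the α_i gives m(x) = 1 + 6·x (degree < 2) with m(α_i) = c_i for every i, so c is indeed a codeword.


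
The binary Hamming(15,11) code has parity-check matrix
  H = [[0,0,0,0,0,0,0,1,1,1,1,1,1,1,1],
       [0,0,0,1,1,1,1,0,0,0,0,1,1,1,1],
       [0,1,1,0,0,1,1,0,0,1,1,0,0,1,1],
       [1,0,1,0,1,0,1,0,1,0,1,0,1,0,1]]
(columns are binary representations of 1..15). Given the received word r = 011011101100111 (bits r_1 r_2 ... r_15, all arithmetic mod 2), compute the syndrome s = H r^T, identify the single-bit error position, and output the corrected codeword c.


s = (1, 0, 1, 0)^T, error position = 10, corrected codeword c = 011011101000111

Compute s = H r^T mod 2 one row at a time:
  s_1 = 0 + 1 + 1 + 0 + 0 + 1 + 1 + 1 = 5 ≡ 1 (mod 2).
  s_2 = 0 + 1 + 1 + 1 + 0 + 1 + 1 + 1 = 6 ≡ 0 (mod 2).
  s_3 = 1 + 1 + 1 + 1 + 1 + 0 + 1 + 1 = 7 ≡ 1 (mod 2).
  s_4 = 0 + 1 + 1 + 1 + 1 + 0 + 1 + 1 = 6 ≡ 0 (mod 2).
s = (1, 0, 1, 0)^T — this equals column 10 of H (binary 1010), so error is at position 10.
Correct: flip bit 10 of r = 011011101100111 to get c = 011011101000111.


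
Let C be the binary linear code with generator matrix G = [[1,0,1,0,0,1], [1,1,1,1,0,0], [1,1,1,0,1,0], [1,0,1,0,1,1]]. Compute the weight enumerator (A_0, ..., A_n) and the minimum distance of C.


Weight distribution: A_0 = 1, A_1 = 2, A_2 = 2, A_3 = 4, A_4 = 5, A_5 = 2. Minimum distance d = 1.

Enumerate all 2^4 = 16 messages m ∈ F_2^4.
For each, compute codeword c = mG in F_2^6, then tally its weight.
  m = 0000 → c = 000000, weight = 0.
  m = 1000 → c = 101001, weight = 3.
  m = 0100 → c = 111100, weight = 4.
  m = 1100 → c = 010101, weight = 3.
  m = 0010 → c = 111010, weight = 4.
  m = 1010 → c = 010011, weight = 3.
  m = 0110 → c = 000110, weight = 2.
  m = 1110 → c = 101111, weight = 5.
  m = 0001 → c = 101011, weight = 4.
  m = 1001 → c = 000010, weight = 1.
  m = 0101 → c = 010111, weight = 4.
  m = 1101 → c = 111110, weight = 5.
  m = 0011 → c = 010001, weight = 2.
  m = 1011 → c = 111000, weight = 3.
  m = 0111 → c = 101101, weight = 4.
  m = 1111 → c = 000100, weight = 1.
Tally weights:
  weight 0: 1 codewords.
  weight 1: 2 codewords.
  weight 2: 2 codewords.
  weight 3: 4 codewords.
  weight 4: 5 codewords.
  weight 5: 2 codewords.
Minimum distance d = smallest w > 0 with A_w > 0 = 1.
Sanity: Σ A_w = 16 = 2^4 = 16 ✓.


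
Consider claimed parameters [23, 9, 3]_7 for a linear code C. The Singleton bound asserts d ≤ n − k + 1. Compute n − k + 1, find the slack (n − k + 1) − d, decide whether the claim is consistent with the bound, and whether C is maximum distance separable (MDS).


Singleton RHS = n − k + 1 = 15, slack = 12, bound satisfied, not MDS.

Singleton bound: d ≤ n − k + 1.
Here n = 23, k = 9, so n − k + 1 = 15.
Given d = 3, check d ≤ 15: YES.
Slack = (n − k + 1) − d = 12.
The code is NOT MDS (slack = 12 > 0).
Description: the claimed parameters are [23, 9, 3]_7; such a code would be non-MDS.


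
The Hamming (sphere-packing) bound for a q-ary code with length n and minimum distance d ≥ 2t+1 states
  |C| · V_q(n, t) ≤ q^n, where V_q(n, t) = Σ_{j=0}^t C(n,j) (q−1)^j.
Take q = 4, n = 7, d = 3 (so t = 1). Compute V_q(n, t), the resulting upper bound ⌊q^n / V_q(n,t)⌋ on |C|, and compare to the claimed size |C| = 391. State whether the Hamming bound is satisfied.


V_q(n, t) = 22, q^n = 16384, Hamming bound = 744, |C| = 391 ≤ bound (satisfied).

Step 1: Compute V_q(n, t) = Σ_{j=0}^1 C(n, j) (q−1)^j.
  j = 0: C(7,0)·(3)^0 = 1·1 = 1.
  j = 1: C(7,1)·(3)^1 = 7·3 = 21.
  V_q(n, t) = 1 + 21 = 22.
Step 2: q^n = 4^7 = 16384.
Step 3: Hamming bound ⌊q^n / V_q(n,t)⌋ = ⌊16384/22⌋ = 744.
Step 4: Compare |C| = 391 to 744: satisfied.
The claimed |C| lies below the Hamming bound.


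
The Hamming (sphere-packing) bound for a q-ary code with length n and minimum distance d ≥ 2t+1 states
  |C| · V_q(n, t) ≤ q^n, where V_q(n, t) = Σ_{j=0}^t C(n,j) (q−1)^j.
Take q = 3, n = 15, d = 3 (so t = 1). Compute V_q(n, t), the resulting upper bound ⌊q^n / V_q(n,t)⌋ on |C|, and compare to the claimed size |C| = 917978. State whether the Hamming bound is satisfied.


V_q(n, t) = 31, q^n = 14348907, Hamming bound = 462867, |C| = 917978 > bound (violated).

Step 1: Compute V_q(n, t) = Σ_{j=0}^1 C(n, j) (q−1)^j.
  j = 0: C(15,0)·(2)^0 = 1·1 = 1.
  j = 1: C(15,1)·(2)^1 = 15·2 = 30.
  V_q(n, t) = 1 + 30 = 31.
Step 2: q^n = 3^15 = 14348907.
Step 3: Hamming bound ⌊q^n / V_q(n,t)⌋ = ⌊14348907/31⌋ = 462867.
Step 4: Compare |C| = 917978 to 462867: violated.
The claimed |C| lies above the Hamming bound, so no 3-ary code of length 15 with d ≥ 3 can have 917978 codewords.


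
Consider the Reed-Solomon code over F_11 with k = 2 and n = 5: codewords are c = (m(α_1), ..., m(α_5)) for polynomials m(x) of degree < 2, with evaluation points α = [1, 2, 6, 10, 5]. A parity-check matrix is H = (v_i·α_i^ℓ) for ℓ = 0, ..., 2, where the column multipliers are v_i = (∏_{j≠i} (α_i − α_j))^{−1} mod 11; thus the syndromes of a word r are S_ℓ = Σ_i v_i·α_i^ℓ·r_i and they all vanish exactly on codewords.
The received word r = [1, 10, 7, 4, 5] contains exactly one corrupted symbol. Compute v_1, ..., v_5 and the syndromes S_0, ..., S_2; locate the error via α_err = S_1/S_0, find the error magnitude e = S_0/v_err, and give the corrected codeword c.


S = (1, 1, 1), error at position 1, error magnitude e = 4, c = [8, 10, 7, 4, 5].

Step 1: column multipliers v_i = (∏_{j≠i}(α_i − α_j))^{−1} mod 11.
  i = 1 (α = 1): (1−2)(1−6)(1−10)(1−5) = (−1)·(−5)·(−9)·(−4) = 180 ≡ 4, so v_1 = 4^{−1} = 3 (mod 11).
  i = 2 (α = 2): (2−1)(2−6)(2−10)(2−5) = 1·(−4)·(−8)·(−3) = −96 ≡ 3, so v_2 = 3^{−1} = 4 (mod 11).
  i = 3 (α = 6): (6−1)(6−2)(6−10)(6−5) = 5·4·(−4)·1 = −80 ≡ 8, so v_3 = 8^{−1} = 7 (mod 11).
  i = 4 (α = 10): (10−1)(10−2)(10−6)(10−5) = 9·8·4·5 = 1440 ≡ 10, so v_4 = 10^{−1} = 10 (mod 11).
  i = 5 (α = 5): (5−1)(5−2)(5−6)(5−10) = 4·3·(−1)·(−5) = 60 ≡ 5, so v_5 = 5^{−1} = 9 (mod 11).
  v = [3, 4, 7, 10, 9].
Step 2: syndromes of r = [1, 10, 7, 4, 5] (all sums mod 11).
  S_0 = Σ v_i r_i = 3·1 + 4·10 + 7·7 + 10·4 + 9·5 = 177 ≡ 1.
  S_1 = Σ v_i α_i r_i = 3·1·1 + 4·2·10 + 7·6·7 + 10·10·4 + 9·5·5 = 1002 ≡ 1.
  α_i^2 mod 11 = [1, 4, 3, 1, 3].
  S_2 = Σ v_i α_i^2 r_i = 3·1·1 + 4·4·10 + 7·3·7 + 10·1·4 + 9·3·5 = 485 ≡ 1.
  S = (1, 1, 1) ≠ 0, so r is not a codeword (an error is present).
Step 3: locate the error. For a single error e at position i, S_ℓ = v_i·e·α_i^ℓ, so α_err = S_1/S_0.
  S_0^{−1} = 1^{−1} = 1 (mod 11), so α_err = 1·1 = 1 ≡ 1 = α_1. Error position i = 1.
  Consistency check: S_2/S_1 = 1·1 = 1 ≡ 1 = α_err ✓ (single-error assumption holds).
Step 4: error magnitude e = S_0/v_1 = S_0·∏_{j≠1}(α_1 − α_j) = 1·4 = 4 ≡ 4 (mod 11).
Step 5: correct position 1: c_1 = r_1 − e = 1 − 4 ≡ 8 (mod 11). Hence c = [8, 10, 7, 4, 5].
  Check: interpolating c through the α_i gives m(x) = 6 + 2·x (degree < 2) with m(α_i) = c_i for every i, so c is indeed a codeword.


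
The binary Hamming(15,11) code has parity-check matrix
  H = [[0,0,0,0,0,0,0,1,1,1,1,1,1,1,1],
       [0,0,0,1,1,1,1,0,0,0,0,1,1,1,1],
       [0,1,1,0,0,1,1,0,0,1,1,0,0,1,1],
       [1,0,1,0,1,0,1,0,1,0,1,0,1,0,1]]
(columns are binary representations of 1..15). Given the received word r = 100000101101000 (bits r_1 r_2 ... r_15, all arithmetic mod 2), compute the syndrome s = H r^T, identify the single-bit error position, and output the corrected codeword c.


s = (1, 0, 0, 1)^T, error position = 9, corrected codeword c = 100000100101000

Compute s = H r^T mod 2 one row at a time:
  s_1 = 0 + 1 + 1 + 0 + 1 + 0 + 0 + 0 = 3 ≡ 1 (mod 2).
  s_2 = 0 + 0 + 0 + 1 + 1 + 0 + 0 + 0 = 2 ≡ 0 (mod 2).
  s_3 = 0 + 0 + 0 + 1 + 1 + 0 + 0 + 0 = 2 ≡ 0 (mod 2).
  s_4 = 1 + 0 + 0 + 1 + 1 + 0 + 0 + 0 = 3 ≡ 1 (mod 2).
s = (1, 0, 0, 1)^T — this equals column 9 of H (binary 1001), so error is at position 9.
Correct: flip bit 9 of r = 100000101101000 to get c = 100000100101000.


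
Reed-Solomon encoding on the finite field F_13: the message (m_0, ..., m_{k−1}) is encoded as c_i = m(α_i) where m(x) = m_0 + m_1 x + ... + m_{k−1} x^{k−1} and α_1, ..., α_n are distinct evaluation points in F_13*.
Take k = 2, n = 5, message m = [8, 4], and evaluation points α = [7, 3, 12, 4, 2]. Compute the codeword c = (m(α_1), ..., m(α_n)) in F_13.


c = [10, 7, 4, 11, 3]

Message polynomial: m(x) = 8 + 4·x (mod 13).
For each evaluation point α_i, compute m(α_i) mod 13:
  α_1 = 7: Horner steps 4 → 10, so m(7) = 10.
  α_2 = 3: Horner steps 4 → 7, so m(3) = 7.
  α_3 = 12: Horner steps 4 → 4, so m(12) = 4.
  α_4 = 4: Horner steps 4 → 11, so m(4) = 11.
  α_5 = 2: Horner steps 4 → 3, so m(2) = 3.
Codeword c = [10, 7, 4, 11, 3] ∈ F_13^5.


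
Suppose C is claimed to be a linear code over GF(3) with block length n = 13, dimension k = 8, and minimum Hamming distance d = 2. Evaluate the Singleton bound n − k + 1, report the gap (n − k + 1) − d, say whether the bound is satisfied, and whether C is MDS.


Singleton RHS = n − k + 1 = 6, slack = 4, bound satisfied, not MDS.

Singleton bound: d ≤ n − k + 1.
Here n = 13, k = 8, so n − k + 1 = 6.
Given d = 2, check d ≤ 6: YES.
Slack = (n − k + 1) − d = 4.
The code is NOT MDS (slack = 4 > 0).
Description: the claimed parameters are [13, 8, 2]_3; such a code would be non-MDS.


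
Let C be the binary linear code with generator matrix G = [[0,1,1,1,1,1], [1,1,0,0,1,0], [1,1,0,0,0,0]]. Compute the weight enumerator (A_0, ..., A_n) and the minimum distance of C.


Weight distribution: A_0 = 1, A_1 = 1, A_2 = 1, A_3 = 1, A_4 = 2, A_5 = 2. Minimum distance d = 1.

Enumerate all 2^3 = 8 messages m ∈ F_2^3.
For each, compute codeword c = mG in F_2^6, then tally its weight.
  m = 000 → c = 000000, weight = 0.
  m = 100 → c = 011111, weight = 5.
  m = 010 → c = 110010, weight = 3.
  m = 110 → c = 101101, weight = 4.
  m = 001 → c = 110000, weight = 2.
  m = 101 → c = 101111, weight = 5.
  m = 011 → c = 000010, weight = 1.
  m = 111 → c = 011101, weight = 4.
Tally weights:
  weight 0: 1 codewords.
  weight 1: 1 codewords.
  weight 2: 1 codewords.
  weight 3: 1 codewords.
  weight 4: 2 codewords.
  weight 5: 2 codewords.
Minimum distance d = smallest w > 0 with A_w > 0 = 1.
Sanity: Σ A_w = 8 = 2^3 = 8 ✓.


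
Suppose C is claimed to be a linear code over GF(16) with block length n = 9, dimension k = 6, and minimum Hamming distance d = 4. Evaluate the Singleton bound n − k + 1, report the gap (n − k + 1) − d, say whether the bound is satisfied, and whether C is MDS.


Singleton RHS = n − k + 1 = 4, slack = 0, bound satisfied, MDS.

Singleton bound: d ≤ n − k + 1.
Here n = 9, k = 6, so n − k + 1 = 4.
Given d = 4, check d ≤ 4: YES.
Slack = (n − k + 1) − d = 0.
The code is MDS (slack = 0).
Description: the claimed parameters are [9, 6, 4]_16; such a code would be MDS (meets Singleton bound).


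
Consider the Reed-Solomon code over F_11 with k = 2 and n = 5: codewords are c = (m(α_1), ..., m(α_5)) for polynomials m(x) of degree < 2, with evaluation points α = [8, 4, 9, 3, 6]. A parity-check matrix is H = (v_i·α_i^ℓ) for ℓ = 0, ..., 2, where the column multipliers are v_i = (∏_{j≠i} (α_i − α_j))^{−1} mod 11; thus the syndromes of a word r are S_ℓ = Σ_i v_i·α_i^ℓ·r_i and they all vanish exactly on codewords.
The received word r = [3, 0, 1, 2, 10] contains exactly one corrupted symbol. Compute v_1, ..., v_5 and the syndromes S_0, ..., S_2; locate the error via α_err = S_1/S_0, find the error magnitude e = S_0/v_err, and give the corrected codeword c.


S = (1, 6, 3), error at position 5, error magnitude e = 3, c = [3, 0, 1, 2, 7].

Step 1: column multipliers v_i = (∏_{j≠i}(α_i − α_j))^{−1} mod 11.
  i = 1 (α = 8): (8−4)(8−9)(8−3)(8−6) = 4·(−1)·5·2 = −40 ≡ 4, so v_1 = 4^{−1} = 3 (mod 11).
  i = 2 (α = 4): (4−8)(4−9)(4−3)(4−6) = (−4)·(−5)·1·(−2) = −40 ≡ 4, so v_2 = 4^{−1} = 3 (mod 11).
  i = 3 (α = 9): (9−8)(9−4)(9−3)(9−6) = 1·5·6·3 = 90 ≡ 2, so v_3 = 2^{−1} = 6 (mod 11).
  i = 4 (α = 3): (3−8)(3−4)(3−9)(3−6) = (−5)·(−1)·(−6)·(−3) = 90 ≡ 2, so v_4 = 2^{−1} = 6 (mod 11).
  i = 5 (α = 6): (6−8)(6−4)(6−9)(6−3) = (−2)·2·(−3)·3 = 36 ≡ 3, so v_5 = 3^{−1} = 4 (mod 11).
  v = [3, 3, 6, 6, 4].
Step 2: syndromes of r = [3, 0, 1, 2, 10] (all sums mod 11).
  S_0 = Σ v_i r_i = 3·3 + 3·0 + 6·1 + 6·2 + 4·10 = 67 ≡ 1.
  S_1 = Σ v_i α_i r_i = 3·8·3 + 3·4·0 + 6·9·1 + 6·3·2 + 4·6·10 = 402 ≡ 6.
  α_i^2 mod 11 = [9, 5, 4, 9, 3].
  S_2 = Σ v_i α_i^2 r_i = 3·9·3 + 3·5·0 + 6·4·1 + 6·9·2 + 4·3·10 = 333 ≡ 3.
  S = (1, 6, 3) ≠ 0, so r is not a codeword (an error is present).
Step 3: locate the error. For a single error e at position i, S_ℓ = v_i·e·α_i^ℓ, so α_err = S_1/S_0.
  S_0^{−1} = 1^{−1} = 1 (mod 11), so α_err = 6·1 = 6 ≡ 6 = α_5. Error position i = 5.
  Consistency check: S_2/S_1 = 3·2 = 6 ≡ 6 = α_err ✓ (single-error assumption holds).
Step 4: error magnitude e = S_0/v_5 = S_0·∏_{j≠5}(α_5 − α_j) = 1·3 = 3 ≡ 3 (mod 11).
Step 5: correct position 5: c_5 = r_5 − e = 10 − 3 ≡ 7 (mod 11). Hence c = [3, 0, 1, 2, 7].
  Check: interpolating c through the α_i gives m(x) = 8 + 9·x (degree < 2) with m(α_i) = c_i for every i, so c is indeed a codeword.


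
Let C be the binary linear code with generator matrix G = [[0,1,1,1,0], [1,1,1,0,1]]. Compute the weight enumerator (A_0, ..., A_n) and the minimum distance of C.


Weight distribution: A_0 = 1, A_3 = 2, A_4 = 1. Minimum distance d = 3.

Enumerate all 2^2 = 4 messages m ∈ F_2^2.
For each, compute codeword c = mG in F_2^5, then tally its weight.
  m = 00 → c = 00000, weight = 0.
  m = 10 → c = 01110, weight = 3.
  m = 01 → c = 11101, weight = 4.
  m = 11 → c = 10011, weight = 3.
Tally weights:
  weight 0: 1 codewords.
  weight 3: 2 codewords.
  weight 4: 1 codewords.
Minimum distance d = smallest w > 0 with A_w > 0 = 3.
Sanity: Σ A_w = 4 = 2^2 = 4 ✓.
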